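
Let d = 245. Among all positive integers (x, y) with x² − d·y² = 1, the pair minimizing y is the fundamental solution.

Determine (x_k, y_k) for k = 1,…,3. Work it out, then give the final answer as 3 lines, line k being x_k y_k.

√245 → a₀=15, period (1,1,1,7,6,7,1,1,1,30); ℓ=10 even so k=9
k=0  a_k=15  p_k/q_k = 15/1
…
k=7  a_k=1  p_k/q_k = 18016/1151
k=8  a_k=1  p_k/q_k = 33825/2161
k=9  a_k=1  p_k/q_k = 51841/3312
(x₁, y₁) = (51841, 3312);  51841² − 245·3312² = 1 ✓
(x_2, y_2) = (51841·51841 + 245·3312·3312, 51841·3312 + 3312·51841) = (5374978561, 343394784)
(x_3, y_3) = (51841·5374978561 + 245·3312·343394784, 51841·343394784 + 3312·5374978561) = (557288527109761, 35603857991376)

51841 3312
5374978561 343394784
557288527109761 35603857991376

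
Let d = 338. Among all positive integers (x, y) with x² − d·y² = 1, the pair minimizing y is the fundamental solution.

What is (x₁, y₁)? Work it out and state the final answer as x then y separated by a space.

√338 → a₀=18, period (2,1,1,2,36); ℓ=5 odd so k=9
i=0: a=18 ⇒ p=18, q=1
…
i=8: a=1 ⇒ p=43958, q=2391
i=9: a=2 ⇒ p=114243, q=6214
→ (114243, 6214).  Check: 114243²=13051463049, 338·6214²=13051463048, difference 1.

114243 6214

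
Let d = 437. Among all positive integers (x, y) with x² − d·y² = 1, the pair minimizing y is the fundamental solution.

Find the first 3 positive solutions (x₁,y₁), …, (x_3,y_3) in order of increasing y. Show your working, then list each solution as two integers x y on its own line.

√437 = [20; 1,9,2,9,1,40, …], period ℓ=6 (even) → k=5
k=0  a_k=20  p_k/q_k = 20/1
…
k=2  a_k=9  p_k/q_k = 209/10
k=3  a_k=2  p_k/q_k = 439/21
k=4  a_k=9  p_k/q_k = 4160/199
k=5  a_k=1  p_k/q_k = 4599/220
fundamental: x₁=4599, y₁=220  (since 21150801 − 437·48400 = 1)
(4599+220√437)^2 = 42301601 + 2023560√437
(4599+220√437)^3 = 389090121399 + 18612704660√437

4599 220
42301601 2023560
389090121399 18612704660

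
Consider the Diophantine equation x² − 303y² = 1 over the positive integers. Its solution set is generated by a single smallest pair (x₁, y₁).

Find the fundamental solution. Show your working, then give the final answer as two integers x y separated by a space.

√303 = [17; 2,2,5,2,2,34, …], period ℓ=6 (even) → k=5
a_0=17:  p_0=17·1+0=17,  q_0=17·0+1=1
…
a_4=2:  p_4=2·470+87=1027,  q_4=2·27+5=59
a_5=2:  p_5=2·1027+470=2524,  q_5=2·59+27=145
fundamental: x₁=2524, y₁=145  (since 6370576 − 303·21025 = 1)

2524 145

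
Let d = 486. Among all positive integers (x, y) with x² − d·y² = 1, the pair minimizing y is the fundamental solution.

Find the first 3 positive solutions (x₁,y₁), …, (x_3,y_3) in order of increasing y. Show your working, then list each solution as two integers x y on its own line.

√486 = [22; 22,44, …], period ℓ=2 (even) → k=1
a_0=22:  p_0=22·1+0=22,  q_0=22·0+1=1
a_1=22:  p_1=22·22+1=485,  q_1=22·1+0=22
→ (485, 22).  Check: 485²=235225, 486·22²=235224, difference 1.
n=2: (485,22)∘(485,22) = (485·485+486·22·22, 485·22+22·485) = (470449,21340)
n=3: (470449,21340)∘(485,22) = (485·470449+486·22·21340, 485·21340+22·470449) = (456335045,20699778)

485 22
470449 21340
456335045 20699778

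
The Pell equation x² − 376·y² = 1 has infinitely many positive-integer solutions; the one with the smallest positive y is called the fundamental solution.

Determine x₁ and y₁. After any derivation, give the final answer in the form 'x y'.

d=376: √d = [19; 2,1,1,3,1,…,1,2,38] (ℓ=16, even), read p_15/q_15
i=0: a=19 ⇒ p=19, q=1
…
i=2: a=1 ⇒ p=58, q=3
i=3: a=1 ⇒ p=97, q=5
i=4: a=3 ⇒ p=349, q=18
i=5: a=1 ⇒ p=446, q=23
i=6: a=2 ⇒ p=1241, q=64
…
i=8: a=4 ⇒ p=12953, q=668
i=9: a=2 ⇒ p=28834, q=1487
…
i=11: a=1 ⇒ p=99455, q=5129
i=12: a=3 ⇒ p=368986, q=19029
i=13: a=1 ⇒ p=468441, q=24158
i=14: a=1 ⇒ p=837427, q=43187
i=15: a=2 ⇒ p=2143295, q=110532
(x₁, y₁) = (2143295, 110532);  2143295² − 376·110532² = 1 ✓

2143295 110532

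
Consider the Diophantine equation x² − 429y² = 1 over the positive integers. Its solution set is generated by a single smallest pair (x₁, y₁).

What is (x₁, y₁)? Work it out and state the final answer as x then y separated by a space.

1524095 73584

d=429: √d = [20; 1,2,2,9,1,12,1,9,2,2,1,40] (ℓ=12, even), read p_11/q_11
step 0: (20, 1)  from 20·(1,0) + (0,1)
…
step 2: (62, 3)  from 2·(21,1) + (20,1)
step 3: (145, 7)  from 2·(62,3) + (21,1)
…
step 5: (1512, 73)  from 1·(1367,66) + (145,7)
…
step 8: (208718, 10077)  from 9·(21023,1015) + (19511,942)
…
step 10: (1085636, 52415)  from 2·(438459,21169) + (208718,10077)
step 11: (1524095, 73584)  from 1·(1085636,52415) + (438459,21169)
fundamental: x₁=1524095, y₁=73584  (since 2322865569025 − 429·5414605056 = 1)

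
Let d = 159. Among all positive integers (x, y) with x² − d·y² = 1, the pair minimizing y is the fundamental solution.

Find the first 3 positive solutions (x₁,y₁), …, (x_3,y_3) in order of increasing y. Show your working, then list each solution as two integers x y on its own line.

[12; 1,1,1,1,3,1,1,1,1,24] for √159; ℓ=10 ⇒ convergent index 9
a_0=12:  p_0=12·1+0=12,  q_0=12·0+1=1
a_1=1:  p_1=1·12+1=13,  q_1=1·1+0=1
…
a_6=1:  p_6=1·227+63=290,  q_6=1·18+5=23
…
a_8=1:  p_8=1·517+290=807,  q_8=1·41+23=64
a_9=1:  p_9=1·807+517=1324,  q_9=1·64+41=105
fundamental: x₁=1324, y₁=105  (since 1752976 − 159·11025 = 1)
n=2: (1324,105)∘(1324,105) = (1324·1324+159·105·105, 1324·105+105·1324) = (3505951,278040)
n=3: (3505951,278040)∘(1324,105) = (1324·3505951+159·105·278040, 1324·278040+105·3505951) = (9283756924,736249815)

1324 105
3505951 278040
9283756924 736249815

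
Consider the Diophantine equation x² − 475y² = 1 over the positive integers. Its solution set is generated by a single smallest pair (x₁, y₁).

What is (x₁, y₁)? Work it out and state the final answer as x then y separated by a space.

d=475: √d = [21; 1,3,1,6,2,6,1,3,1,42] (ℓ=10, even), read p_9/q_9
a_0=21:  p_0=21·1+0=21,  q_0=21·0+1=1
…
a_2=3:  p_2=3·22+21=87,  q_2=3·1+1=4
a_3=1:  p_3=1·87+22=109,  q_3=1·4+1=5
a_4=6:  p_4=6·109+87=741,  q_4=6·5+4=34
a_5=2:  p_5=2·741+109=1591,  q_5=2·34+5=73
…
a_7=1:  p_7=1·10287+1591=11878,  q_7=1·472+73=545
a_8=3:  p_8=3·11878+10287=45921,  q_8=3·545+472=2107
a_9=1:  p_9=1·45921+11878=57799,  q_9=1·2107+545=2652
(x₁, y₁) = (57799, 2652);  57799² − 475·2652² = 1 ✓

57799 2652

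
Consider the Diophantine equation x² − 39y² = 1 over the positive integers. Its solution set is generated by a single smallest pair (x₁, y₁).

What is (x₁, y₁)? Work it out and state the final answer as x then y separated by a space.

25 4

[6; 4,12] for √39; ℓ=2 ⇒ convergent index 1
step 0: (6, 1)  from 6·(1,0) + (0,1)
step 1: (25, 4)  from 4·(6,1) + (1,0)
fundamental: x₁=25, y₁=4  (since 625 − 39·16 = 1)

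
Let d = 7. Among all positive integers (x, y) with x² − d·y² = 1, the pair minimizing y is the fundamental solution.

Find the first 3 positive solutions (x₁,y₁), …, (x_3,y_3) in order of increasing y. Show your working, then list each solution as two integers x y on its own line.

√7 → a₀=2, period (1,1,1,4); ℓ=4 even so k=3
a_0=2:  p_0=2·1+0=2,  q_0=2·0+1=1
…
a_2=1:  p_2=1·3+2=5,  q_2=1·1+1=2
a_3=1:  p_3=1·5+3=8,  q_3=1·2+1=3
fundamental: x₁=8, y₁=3  (since 64 − 7·9 = 1)
k=2:  x_2 = 8·8+7·3·3 = 127,  y_2 = 8·3+3·8 = 48
k=3:  x_3 = 8·127+7·3·48 = 2024,  y_3 = 8·48+3·127 = 765

8 3
127 48
2024 765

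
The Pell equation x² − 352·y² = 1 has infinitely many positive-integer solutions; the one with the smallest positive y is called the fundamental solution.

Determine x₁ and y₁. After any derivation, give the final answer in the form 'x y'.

77617 4137

√352 = [18; 1,3,5,9,5,3,1,36, …], period ℓ=8 (even) → k=7
a_0=18:  p_0=18·1+0=18,  q_0=18·0+1=1
…
a_2=3:  p_2=3·19+18=75,  q_2=3·1+1=4
a_3=5:  p_3=5·75+19=394,  q_3=5·4+1=21
a_4=9:  p_4=9·394+75=3621,  q_4=9·21+4=193
a_5=5:  p_5=5·3621+394=18499,  q_5=5·193+21=986
a_6=3:  p_6=3·18499+3621=59118,  q_6=3·986+193=3151
a_7=1:  p_7=1·59118+18499=77617,  q_7=1·3151+986=4137
(x₁, y₁) = (77617, 4137);  77617² − 352·4137² = 1 ✓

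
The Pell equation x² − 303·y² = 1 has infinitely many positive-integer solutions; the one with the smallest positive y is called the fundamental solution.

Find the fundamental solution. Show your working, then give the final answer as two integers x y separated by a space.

√303 → a₀=17, period (2,2,5,2,2,34); ℓ=6 even so k=5
step 0: (17, 1)  from 17·(1,0) + (0,1)
step 1: (35, 2)  from 2·(17,1) + (1,0)
…
step 4: (1027, 59)  from 2·(470,27) + (87,5)
step 5: (2524, 145)  from 2·(1027,59) + (470,27)
fundamental: x₁=2524, y₁=145  (since 6370576 − 303·21025 = 1)

2524 145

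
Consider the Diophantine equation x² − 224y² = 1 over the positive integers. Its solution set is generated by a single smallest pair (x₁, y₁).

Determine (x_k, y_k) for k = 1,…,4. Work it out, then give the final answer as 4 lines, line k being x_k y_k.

15 1
449 30
13455 899
403201 26940

√224 → a₀=14, period (1,28); ℓ=2 even so k=1
a_0=14:  p_0=14·1+0=14,  q_0=14·0+1=1
a_1=1:  p_1=1·14+1=15,  q_1=1·1+0=1
(x₁, y₁) = (15, 1);  15² − 224·1² = 1 ✓
n=2: (15,1)∘(15,1) = (15·15+224·1·1, 15·1+1·15) = (449,30)
n=3: (449,30)∘(15,1) = (15·449+224·1·30, 15·30+1·449) = (13455,899)
n=4: (13455,899)∘(15,1) = (15·13455+224·1·899, 15·899+1·13455) = (403201,26940)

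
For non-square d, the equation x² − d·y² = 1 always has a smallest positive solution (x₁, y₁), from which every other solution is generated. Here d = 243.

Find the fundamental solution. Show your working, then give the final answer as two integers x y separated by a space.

√243 → a₀=15, period (1,1,2,3,15,3,2,1,1,30); ℓ=10 even so k=9
step 0: (15, 1)  from 15·(1,0) + (0,1)
step 1: (16, 1)  from 1·(15,1) + (1,0)
step 2: (31, 2)  from 1·(16,1) + (15,1)
step 3: (78, 5)  from 2·(31,2) + (16,1)
…
step 5: (4053, 260)  from 15·(265,17) + (78,5)
…
step 7: (28901, 1854)  from 2·(12424,797) + (4053,260)
step 8: (41325, 2651)  from 1·(28901,1854) + (12424,797)
step 9: (70226, 4505)  from 1·(41325,2651) + (28901,1854)
(x₁, y₁) = (70226, 4505);  70226² − 243·4505² = 1 ✓

70226 4505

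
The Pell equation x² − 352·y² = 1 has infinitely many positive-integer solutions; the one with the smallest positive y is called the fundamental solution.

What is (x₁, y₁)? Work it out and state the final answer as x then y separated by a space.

[18; 1,3,5,9,5,3,1,36] for √352; ℓ=8 ⇒ convergent index 7
i=0: a=18 ⇒ p=18, q=1
i=1: a=1 ⇒ p=19, q=1
i=2: a=3 ⇒ p=75, q=4
i=3: a=5 ⇒ p=394, q=21
i=4: a=9 ⇒ p=3621, q=193
i=5: a=5 ⇒ p=18499, q=986
i=6: a=3 ⇒ p=59118, q=3151
i=7: a=1 ⇒ p=77617, q=4137
fundamental: x₁=77617, y₁=4137  (since 6024398689 − 352·17114769 = 1)

77617 4137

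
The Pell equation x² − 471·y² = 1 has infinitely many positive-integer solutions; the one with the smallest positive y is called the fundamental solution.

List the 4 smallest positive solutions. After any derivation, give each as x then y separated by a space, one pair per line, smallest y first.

7838695 361188
122890278606049 5662485139320
1926598824915678693415 88772987898323613612
30204041151744689101078780801 1391728752747293974319493360

√471 → a₀=21, period (1,2,2,1,3,…,2,1,42); ℓ=14 even so k=13
a_0=21:  p_0=21·1+0=21,  q_0=21·0+1=1
a_1=1:  p_1=1·21+1=22,  q_1=1·1+0=1
…
a_7=14:  p_7=14·3429+803=48809,  q_7=14·158+37=2249
…
a_12=2:  p_12=2·2331742+843469=5506953,  q_12=2·107441+38865=253747
a_13=1:  p_13=1·5506953+2331742=7838695,  q_13=1·253747+107441=361188
→ (7838695, 361188).  Check: 7838695²=61445139303025, 471·361188²=61445139303024, difference 1.
k=2:  x_2 = 7838695·7838695+471·361188·361188 = 122890278606049,  y_2 = 7838695·361188+361188·7838695 = 5662485139320
k=3:  x_3 = 7838695·122890278606049+471·361188·5662485139320 = 1926598824915678693415,  y_3 = 7838695·5662485139320+361188·122890278606049 = 88772987898323613612
k=4:  x_4 = 7838695·1926598824915678693415+471·361188·88772987898323613612 = 30204041151744689101078780801,  y_4 = 7838695·88772987898323613612+361188·1926598824915678693415 = 1391728752747293974319493360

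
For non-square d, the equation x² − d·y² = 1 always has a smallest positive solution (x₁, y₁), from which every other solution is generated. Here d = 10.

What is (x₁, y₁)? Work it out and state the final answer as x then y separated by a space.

√10 → a₀=3, period (6); ℓ=1 odd so k=1
i=0: a=3 ⇒ p=3, q=1
i=1: a=6 ⇒ p=19, q=6
(x₁, y₁) = (19, 6);  19² − 10·6² = 1 ✓

19 6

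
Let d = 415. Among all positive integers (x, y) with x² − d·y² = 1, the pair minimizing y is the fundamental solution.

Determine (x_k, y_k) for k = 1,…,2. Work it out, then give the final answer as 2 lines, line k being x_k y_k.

[20; 2,1,2,4,6,…,1,2,40] for √415; ℓ=16 ⇒ convergent index 15
step 0: (20, 1)  from 20·(1,0) + (0,1)
step 1: (41, 2)  from 2·(20,1) + (1,0)
…
step 3: (163, 8)  from 2·(61,3) + (41,2)
step 4: (713, 35)  from 4·(163,8) + (61,3)
step 5: (4441, 218)  from 6·(713,35) + (163,8)
step 6: (5154, 253)  from 1·(4441,218) + (713,35)
step 7: (9595, 471)  from 1·(5154,253) + (4441,218)
step 8: (33939, 1666)  from 3·(9595,471) + (5154,253)
step 9: (43534, 2137)  from 1·(33939,1666) + (9595,471)
step 10: (77473, 3803)  from 1·(43534,2137) + (33939,1666)
…
step 12: (2110961, 103623)  from 4·(508372,24955) + (77473,3803)
step 13: (4730294, 232201)  from 2·(2110961,103623) + (508372,24955)
step 14: (6841255, 335824)  from 1·(4730294,232201) + (2110961,103623)
step 15: (18412804, 903849)  from 2·(6841255,335824) + (4730294,232201)
fundamental: x₁=18412804, y₁=903849  (since 339031351142416 − 415·816943014801 = 1)
(18412804+903849√415)^2 = 678062702284831 + 33284788965192√415

18412804 903849
678062702284831 33284788965192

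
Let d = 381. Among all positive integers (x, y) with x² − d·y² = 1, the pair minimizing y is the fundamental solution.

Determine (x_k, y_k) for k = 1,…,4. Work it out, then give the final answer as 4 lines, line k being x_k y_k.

1015 52
2060449 105560
4182710455 214286748
8490900163201 435001992880

√381 → a₀=19, period (1,1,12,1,1,38); ℓ=6 even so k=5
k=0  a_k=19  p_k/q_k = 19/1
…
k=4  a_k=1  p_k/q_k = 527/27
k=5  a_k=1  p_k/q_k = 1015/52
fundamental: x₁=1015, y₁=52  (since 1030225 − 381·2704 = 1)
k=2:  x_2 = 1015·1015+381·52·52 = 2060449,  y_2 = 1015·52+52·1015 = 105560
k=3:  x_3 = 1015·2060449+381·52·105560 = 4182710455,  y_3 = 1015·105560+52·2060449 = 214286748
k=4:  x_4 = 1015·4182710455+381·52·214286748 = 8490900163201,  y_4 = 1015·214286748+52·4182710455 = 435001992880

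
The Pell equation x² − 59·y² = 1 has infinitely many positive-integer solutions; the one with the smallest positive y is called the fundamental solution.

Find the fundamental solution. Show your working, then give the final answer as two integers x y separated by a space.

d=59: √d = [7; 1,2,7,2,1,14] (ℓ=6, even), read p_5/q_5
i=0: a=7 ⇒ p=7, q=1
i=1: a=1 ⇒ p=8, q=1
i=2: a=2 ⇒ p=23, q=3
i=3: a=7 ⇒ p=169, q=22
i=4: a=2 ⇒ p=361, q=47
i=5: a=1 ⇒ p=530, q=69
→ (530, 69).  Check: 530²=280900, 59·69²=280899, difference 1.

530 69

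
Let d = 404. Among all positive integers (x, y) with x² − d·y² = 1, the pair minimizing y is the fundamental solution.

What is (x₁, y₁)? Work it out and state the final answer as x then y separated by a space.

201 10

[20; 10,40] for √404; ℓ=2 ⇒ convergent index 1
k=0  a_k=20  p_k/q_k = 20/1
k=1  a_k=10  p_k/q_k = 201/10
fundamental: x₁=201, y₁=10  (since 40401 − 404·100 = 1)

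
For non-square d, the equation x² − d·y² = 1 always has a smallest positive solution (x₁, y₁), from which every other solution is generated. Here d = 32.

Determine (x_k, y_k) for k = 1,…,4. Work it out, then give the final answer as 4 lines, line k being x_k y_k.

d=32: √d = [5; 1,1,1,10] (ℓ=4, even), read p_3/q_3
a_0=5:  p_0=5·1+0=5,  q_0=5·0+1=1
a_1=1:  p_1=1·5+1=6,  q_1=1·1+0=1
a_2=1:  p_2=1·6+5=11,  q_2=1·1+1=2
a_3=1:  p_3=1·11+6=17,  q_3=1·2+1=3
(x₁, y₁) = (17, 3);  17² − 32·3² = 1 ✓
k=2:  x_2 = 17·17+32·3·3 = 577,  y_2 = 17·3+3·17 = 102
k=3:  x_3 = 17·577+32·3·102 = 19601,  y_3 = 17·102+3·577 = 3465
k=4:  x_4 = 17·19601+32·3·3465 = 665857,  y_4 = 17·3465+3·19601 = 117708

17 3
577 102
19601 3465
665857 117708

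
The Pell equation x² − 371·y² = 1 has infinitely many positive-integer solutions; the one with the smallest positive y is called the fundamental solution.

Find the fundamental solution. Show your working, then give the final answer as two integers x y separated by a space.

d=371: √d = [19; 3,1,4,1,3,38] (ℓ=6, even), read p_5/q_5
a_0=19:  p_0=19·1+0=19,  q_0=19·0+1=1
a_1=3:  p_1=3·19+1=58,  q_1=3·1+0=3
…
a_4=1:  p_4=1·366+77=443,  q_4=1·19+4=23
a_5=3:  p_5=3·443+366=1695,  q_5=3·23+19=88
→ (1695, 88).  Check: 1695²=2873025, 371·88²=2873024, difference 1.

1695 88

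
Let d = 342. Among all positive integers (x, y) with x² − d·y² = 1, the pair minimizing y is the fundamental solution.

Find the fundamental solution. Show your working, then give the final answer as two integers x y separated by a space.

37 2

√342 → a₀=18, period (2,36); ℓ=2 even so k=1
step 0: (18, 1)  from 18·(1,0) + (0,1)
step 1: (37, 2)  from 2·(18,1) + (1,0)
(x₁, y₁) = (37, 2);  37² − 342·2² = 1 ✓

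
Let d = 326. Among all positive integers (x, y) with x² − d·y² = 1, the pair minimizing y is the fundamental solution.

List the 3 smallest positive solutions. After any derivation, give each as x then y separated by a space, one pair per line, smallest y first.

d=326: √d = [18; 18,36] (ℓ=2, even), read p_1/q_1
step 0: (18, 1)  from 18·(1,0) + (0,1)
step 1: (325, 18)  from 18·(18,1) + (1,0)
→ (325, 18).  Check: 325²=105625, 326·18²=105624, difference 1.
n=2: (325,18)∘(325,18) = (325·325+326·18·18, 325·18+18·325) = (211249,11700)
n=3: (211249,11700)∘(325,18) = (325·211249+326·18·11700, 325·11700+18·211249) = (137311525,7604982)

325 18
211249 11700
137311525 7604982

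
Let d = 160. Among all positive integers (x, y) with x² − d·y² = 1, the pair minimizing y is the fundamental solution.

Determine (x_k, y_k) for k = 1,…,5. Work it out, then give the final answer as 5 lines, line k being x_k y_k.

√160 → a₀=12, period (1,1,1,5,1,1,1,24); ℓ=8 even so k=7
a_0=12:  p_0=12·1+0=12,  q_0=12·0+1=1
…
a_3=1:  p_3=1·25+13=38,  q_3=1·2+1=3
…
a_5=1:  p_5=1·215+38=253,  q_5=1·17+3=20
a_6=1:  p_6=1·253+215=468,  q_6=1·20+17=37
a_7=1:  p_7=1·468+253=721,  q_7=1·37+20=57
fundamental: x₁=721, y₁=57  (since 519841 − 160·3249 = 1)
k=2:  x_2 = 721·721+160·57·57 = 1039681,  y_2 = 721·57+57·721 = 82194
k=3:  x_3 = 721·1039681+160·57·82194 = 1499219281,  y_3 = 721·82194+57·1039681 = 118523691
k=4:  x_4 = 721·1499219281+160·57·118523691 = 2161873163521,  y_4 = 721·118523691+57·1499219281 = 170911080228
k=5:  x_5 = 721·2161873163521+160·57·170911080228 = 3117419602578001,  y_5 = 721·170911080228+57·2161873163521 = 246453659165085

721 57
1039681 82194
1499219281 118523691
2161873163521 170911080228
3117419602578001 246453659165085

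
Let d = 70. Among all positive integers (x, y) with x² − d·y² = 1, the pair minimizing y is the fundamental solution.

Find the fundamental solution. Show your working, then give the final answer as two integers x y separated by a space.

251 30

[8; 2,1,2,1,2,16] for √70; ℓ=6 ⇒ convergent index 5
step 0: (8, 1)  from 8·(1,0) + (0,1)
step 1: (17, 2)  from 2·(8,1) + (1,0)
step 2: (25, 3)  from 1·(17,2) + (8,1)
step 3: (67, 8)  from 2·(25,3) + (17,2)
step 4: (92, 11)  from 1·(67,8) + (25,3)
step 5: (251, 30)  from 2·(92,11) + (67,8)
(x₁, y₁) = (251, 30);  251² − 70·30² = 1 ✓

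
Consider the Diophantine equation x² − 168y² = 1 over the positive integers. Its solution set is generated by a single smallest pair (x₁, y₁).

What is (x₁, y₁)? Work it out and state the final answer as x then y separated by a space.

[12; 1,24] for √168; ℓ=2 ⇒ convergent index 1
step 0: (12, 1)  from 12·(1,0) + (0,1)
step 1: (13, 1)  from 1·(12,1) + (1,0)
→ (13, 1).  Check: 13²=169, 168·1²=168, difference 1.

13 1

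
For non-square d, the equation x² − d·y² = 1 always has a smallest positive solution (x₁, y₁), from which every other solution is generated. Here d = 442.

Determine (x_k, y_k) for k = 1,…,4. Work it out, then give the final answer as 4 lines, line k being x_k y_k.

883 42
1559377 74172
2753858899 130987710
4863313256257 231324221688

[21; 42] for √442; ℓ=1 ⇒ convergent index 1
i=0: a=21 ⇒ p=21, q=1
i=1: a=42 ⇒ p=883, q=42
→ (883, 42).  Check: 883²=779689, 442·42²=779688, difference 1.
n=2: (883,42)∘(883,42) = (883·883+442·42·42, 883·42+42·883) = (1559377,74172)
n=3: (1559377,74172)∘(883,42) = (883·1559377+442·42·74172, 883·74172+42·1559377) = (2753858899,130987710)
n=4: (2753858899,130987710)∘(883,42) = (883·2753858899+442·42·130987710, 883·130987710+42·2753858899) = (4863313256257,231324221688)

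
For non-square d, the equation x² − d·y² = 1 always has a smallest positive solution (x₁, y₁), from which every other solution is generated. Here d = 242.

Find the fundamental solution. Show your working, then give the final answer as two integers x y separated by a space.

[15; 1,1,3,1,14,1,3,1,1,30] for √242; ℓ=10 ⇒ convergent index 9
k=0  a_k=15  p_k/q_k = 15/1
k=1  a_k=1  p_k/q_k = 16/1
…
k=4  a_k=1  p_k/q_k = 140/9
k=5  a_k=14  p_k/q_k = 2069/133
k=6  a_k=1  p_k/q_k = 2209/142
k=7  a_k=3  p_k/q_k = 8696/559
k=8  a_k=1  p_k/q_k = 10905/701
k=9  a_k=1  p_k/q_k = 19601/1260
→ (19601, 1260).  Check: 19601²=384199201, 242·1260²=384199200, difference 1.

19601 1260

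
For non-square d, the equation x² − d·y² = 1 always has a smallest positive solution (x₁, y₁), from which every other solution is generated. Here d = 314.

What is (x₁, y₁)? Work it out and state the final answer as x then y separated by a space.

d=314: √d = [17; 1,2,1,1,2,1,34] (ℓ=7, odd), read p_13/q_13
step 0: (17, 1)  from 17·(1,0) + (0,1)
step 1: (18, 1)  from 1·(17,1) + (1,0)
step 2: (53, 3)  from 2·(18,1) + (17,1)
step 3: (71, 4)  from 1·(53,3) + (18,1)
step 4: (124, 7)  from 1·(71,4) + (53,3)
…
step 6: (443, 25)  from 1·(319,18) + (124,7)
step 7: (15381, 868)  from 34·(443,25) + (319,18)
…
step 10: (62853, 3547)  from 1·(47029,2654) + (15824,893)
step 11: (109882, 6201)  from 1·(62853,3547) + (47029,2654)
step 12: (282617, 15949)  from 2·(109882,6201) + (62853,3547)
step 13: (392499, 22150)  from 1·(282617,15949) + (109882,6201)
→ (392499, 22150).  Check: 392499²=154055465001, 314·22150²=154055465000, difference 1.

392499 22150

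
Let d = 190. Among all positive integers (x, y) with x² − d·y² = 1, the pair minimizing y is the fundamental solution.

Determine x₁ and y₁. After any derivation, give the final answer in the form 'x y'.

√190 → a₀=13, period (1,3,1,1,1,…,3,1,26); ℓ=14 even so k=13
a_0=13:  p_0=13·1+0=13,  q_0=13·0+1=1
a_1=1:  p_1=1·13+1=14,  q_1=1·1+0=1
a_2=3:  p_2=3·14+13=55,  q_2=3·1+1=4
a_3=1:  p_3=1·55+14=69,  q_3=1·4+1=5
…
a_5=1:  p_5=1·124+69=193,  q_5=1·9+5=14
a_6=2:  p_6=2·193+124=510,  q_6=2·14+9=37
a_7=2:  p_7=2·510+193=1213,  q_7=2·37+14=88
a_8=2:  p_8=2·1213+510=2936,  q_8=2·88+37=213
a_9=1:  p_9=1·2936+1213=4149,  q_9=1·213+88=301
a_10=1:  p_10=1·4149+2936=7085,  q_10=1·301+213=514
…
a_12=3:  p_12=3·11234+7085=40787,  q_12=3·815+514=2959
a_13=1:  p_13=1·40787+11234=52021,  q_13=1·2959+815=3774
→ (52021, 3774).  Check: 52021²=2706184441, 190·3774²=2706184440, difference 1.

52021 3774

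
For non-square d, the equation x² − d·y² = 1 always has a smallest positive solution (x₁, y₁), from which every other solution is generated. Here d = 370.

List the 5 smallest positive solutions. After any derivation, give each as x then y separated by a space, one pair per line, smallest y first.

213859 11118
91471343761 4755368724
39123940210553539 2033956799880714
16734013458886067250241 869959934526623861928
7157438768568706971928026499 372097523273824548176239590

√370 → a₀=19, period (4,4,38); ℓ=3 odd so k=5
a_0=19:  p_0=19·1+0=19,  q_0=19·0+1=1
a_1=4:  p_1=4·19+1=77,  q_1=4·1+0=4
a_2=4:  p_2=4·77+19=327,  q_2=4·4+1=17
a_3=38:  p_3=38·327+77=12503,  q_3=38·17+4=650
a_4=4:  p_4=4·12503+327=50339,  q_4=4·650+17=2617
a_5=4:  p_5=4·50339+12503=213859,  q_5=4·2617+650=11118
(x₁, y₁) = (213859, 11118);  213859² − 370·11118² = 1 ✓
(213859+11118√370)^2 = 91471343761 + 4755368724√370
(213859+11118√370)^3 = 39123940210553539 + 2033956799880714√370
(213859+11118√370)^4 = 16734013458886067250241 + 869959934526623861928√370
(213859+11118√370)^5 = 7157438768568706971928026499 + 372097523273824548176239590√370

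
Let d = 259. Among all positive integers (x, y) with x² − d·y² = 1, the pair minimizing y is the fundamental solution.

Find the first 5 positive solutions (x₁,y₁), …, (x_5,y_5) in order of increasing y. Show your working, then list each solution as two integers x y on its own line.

847225 52644
1435580401249 89202625800
2432519210895520825 151149389286757356
4121782176900479681520001 256115082676856799248400
6984153809646585277140670173625 433974201841648854097164622644

√259 → a₀=16, period (10,1,2,3,4,3,2,1,10,32); ℓ=10 even so k=9
step 0: (16, 1)  from 16·(1,0) + (0,1)
…
step 2: (177, 11)  from 1·(161,10) + (16,1)
…
step 4: (1722, 107)  from 3·(515,32) + (177,11)
step 5: (7403, 460)  from 4·(1722,107) + (515,32)
…
step 8: (79196, 4921)  from 1·(55265,3434) + (23931,1487)
step 9: (847225, 52644)  from 10·(79196,4921) + (55265,3434)
(x₁, y₁) = (847225, 52644);  847225² − 259·52644² = 1 ✓
(x_2, y_2) = (847225·847225 + 259·52644·52644, 847225·52644 + 52644·847225) = (1435580401249, 89202625800)
(x_3, y_3) = (847225·1435580401249 + 259·52644·89202625800, 847225·89202625800 + 52644·1435580401249) = (2432519210895520825, 151149389286757356)
(x_4, y_4) = (847225·2432519210895520825 + 259·52644·151149389286757356, 847225·151149389286757356 + 52644·2432519210895520825) = (4121782176900479681520001, 256115082676856799248400)
(x_5, y_5) = (847225·4121782176900479681520001 + 259·52644·256115082676856799248400, 847225·256115082676856799248400 + 52644·4121782176900479681520001) = (6984153809646585277140670173625, 433974201841648854097164622644)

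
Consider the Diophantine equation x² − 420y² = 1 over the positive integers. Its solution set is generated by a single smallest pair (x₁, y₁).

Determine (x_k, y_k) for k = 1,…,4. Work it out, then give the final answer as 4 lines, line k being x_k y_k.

d=420: √d = [20; 2,40] (ℓ=2, even), read p_1/q_1
a_0=20:  p_0=20·1+0=20,  q_0=20·0+1=1
a_1=2:  p_1=2·20+1=41,  q_1=2·1+0=2
(x₁, y₁) = (41, 2);  41² − 420·2² = 1 ✓
k=2:  x_2 = 41·41+420·2·2 = 3361,  y_2 = 41·2+2·41 = 164
k=3:  x_3 = 41·3361+420·2·164 = 275561,  y_3 = 41·164+2·3361 = 13446
k=4:  x_4 = 41·275561+420·2·13446 = 22592641,  y_4 = 41·13446+2·275561 = 1102408

41 2
3361 164
275561 13446
22592641 1102408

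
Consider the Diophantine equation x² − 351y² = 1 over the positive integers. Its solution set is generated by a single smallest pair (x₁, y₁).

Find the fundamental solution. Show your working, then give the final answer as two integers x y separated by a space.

[18; 1,2,1,3,2,2,2,3,1,2,1,36] for √351; ℓ=12 ⇒ convergent index 11
k=0  a_k=18  p_k/q_k = 18/1
…
k=5  a_k=2  p_k/q_k = 637/34
k=6  a_k=2  p_k/q_k = 1555/83
k=7  a_k=2  p_k/q_k = 3747/200
…
k=10  a_k=2  p_k/q_k = 45882/2449
k=11  a_k=1  p_k/q_k = 62425/3332
(x₁, y₁) = (62425, 3332);  62425² − 351·3332² = 1 ✓

62425 3332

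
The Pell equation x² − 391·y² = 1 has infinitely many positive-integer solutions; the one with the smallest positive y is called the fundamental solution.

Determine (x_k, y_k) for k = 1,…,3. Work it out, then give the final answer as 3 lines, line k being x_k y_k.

7338680 371133
107712448284799 5447252648880
1580934379957370111960 79951288138564985667

√391 = [19; 1,3,2,2,1,…,3,1,38, …], period ℓ=16 (even) → k=15
i=0: a=19 ⇒ p=19, q=1
…
i=6: a=1 ⇒ p=1048, q=53
…
i=8: a=19 ⇒ p=52519, q=2656
…
i=12: a=2 ⇒ p=696292, q=35213
…
i=14: a=3 ⇒ p=5678083, q=287153
i=15: a=1 ⇒ p=7338680, q=371133
fundamental: x₁=7338680, y₁=371133  (since 53856224142400 − 391·137739703689 = 1)
(x_2, y_2) = (7338680·7338680 + 391·371133·371133, 7338680·371133 + 371133·7338680) = (107712448284799, 5447252648880)
(x_3, y_3) = (7338680·107712448284799 + 391·371133·5447252648880, 7338680·5447252648880 + 371133·107712448284799) = (1580934379957370111960, 79951288138564985667)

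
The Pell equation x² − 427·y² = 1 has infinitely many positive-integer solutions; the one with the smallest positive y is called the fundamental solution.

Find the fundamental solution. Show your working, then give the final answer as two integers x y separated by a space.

√427 = [20; 1,1,1,40, …], period ℓ=4 (even) → k=3
k=0  a_k=20  p_k/q_k = 20/1
…
k=2  a_k=1  p_k/q_k = 41/2
k=3  a_k=1  p_k/q_k = 62/3
fundamental: x₁=62, y₁=3  (since 3844 − 427·9 = 1)

62 3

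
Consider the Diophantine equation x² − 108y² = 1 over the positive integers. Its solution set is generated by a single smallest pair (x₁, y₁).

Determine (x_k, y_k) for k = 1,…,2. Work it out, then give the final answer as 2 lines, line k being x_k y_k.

√108 → a₀=10, period (2,1,1,4,1,1,2,20); ℓ=8 even so k=7
step 0: (10, 1)  from 10·(1,0) + (0,1)
step 1: (21, 2)  from 2·(10,1) + (1,0)
step 2: (31, 3)  from 1·(21,2) + (10,1)
step 3: (52, 5)  from 1·(31,3) + (21,2)
step 4: (239, 23)  from 4·(52,5) + (31,3)
…
step 6: (530, 51)  from 1·(291,28) + (239,23)
step 7: (1351, 130)  from 2·(530,51) + (291,28)
fundamental: x₁=1351, y₁=130  (since 1825201 − 108·16900 = 1)
(1351+130√108)^2 = 3650401 + 351260√108

1351 130
3650401 351260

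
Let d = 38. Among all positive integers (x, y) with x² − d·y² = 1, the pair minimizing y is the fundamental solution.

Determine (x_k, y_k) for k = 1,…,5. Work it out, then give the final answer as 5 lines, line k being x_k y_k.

d=38: √d = [6; 6,12] (ℓ=2, even), read p_1/q_1
a_0=6:  p_0=6·1+0=6,  q_0=6·0+1=1
a_1=6:  p_1=6·6+1=37,  q_1=6·1+0=6
fundamental: x₁=37, y₁=6  (since 1369 − 38·36 = 1)
(x_2, y_2) = (37·37 + 38·6·6, 37·6 + 6·37) = (2737, 444)
(x_3, y_3) = (37·2737 + 38·6·444, 37·444 + 6·2737) = (202501, 32850)
(x_4, y_4) = (37·202501 + 38·6·32850, 37·32850 + 6·202501) = (14982337, 2430456)
(x_5, y_5) = (37·14982337 + 38·6·2430456, 37·2430456 + 6·14982337) = (1108490437, 179820894)

37 6
2737 444
202501 32850
14982337 2430456
1108490437 179820894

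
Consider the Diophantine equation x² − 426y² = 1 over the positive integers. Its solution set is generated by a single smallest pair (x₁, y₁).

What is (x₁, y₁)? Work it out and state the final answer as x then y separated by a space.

88751 4300

√426 → a₀=20, period (1,1,1,3,2,6,2,3,1,1,1,40); ℓ=12 even so k=11
i=0: a=20 ⇒ p=20, q=1
i=1: a=1 ⇒ p=21, q=1
i=2: a=1 ⇒ p=41, q=2
…
i=5: a=2 ⇒ p=516, q=25
…
i=8: a=3 ⇒ p=24809, q=1202
i=9: a=1 ⇒ p=31971, q=1549
i=10: a=1 ⇒ p=56780, q=2751
i=11: a=1 ⇒ p=88751, q=4300
(x₁, y₁) = (88751, 4300);  88751² − 426·4300² = 1 ✓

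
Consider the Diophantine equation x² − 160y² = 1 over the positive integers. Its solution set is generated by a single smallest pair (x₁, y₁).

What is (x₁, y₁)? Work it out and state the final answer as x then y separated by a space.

√160 = [12; 1,1,1,5,1,1,1,24, …], period ℓ=8 (even) → k=7
k=0  a_k=12  p_k/q_k = 12/1
k=1  a_k=1  p_k/q_k = 13/1
k=2  a_k=1  p_k/q_k = 25/2
…
k=4  a_k=5  p_k/q_k = 215/17
k=5  a_k=1  p_k/q_k = 253/20
k=6  a_k=1  p_k/q_k = 468/37
k=7  a_k=1  p_k/q_k = 721/57
fundamental: x₁=721, y₁=57  (since 519841 − 160·3249 = 1)

721 57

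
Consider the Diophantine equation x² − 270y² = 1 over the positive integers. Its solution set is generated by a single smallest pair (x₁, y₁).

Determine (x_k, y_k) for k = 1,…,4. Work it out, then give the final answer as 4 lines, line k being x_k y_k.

√270 = [16; 2,3,6,3,2,32, …], period ℓ=6 (even) → k=5
a_0=16:  p_0=16·1+0=16,  q_0=16·0+1=1
a_1=2:  p_1=2·16+1=33,  q_1=2·1+0=2
…
a_4=3:  p_4=3·723+115=2284,  q_4=3·44+7=139
a_5=2:  p_5=2·2284+723=5291,  q_5=2·139+44=322
fundamental: x₁=5291, y₁=322  (since 27994681 − 270·103684 = 1)
(5291+322√270)^2 = 55989361 + 3407404√270
(5291+322√270)^3 = 592479412811 + 36057148806√270
(5291+322√270)^4 = 6269617090376641 + 381556745257688√270

5291 322
55989361 3407404
592479412811 36057148806
6269617090376641 381556745257688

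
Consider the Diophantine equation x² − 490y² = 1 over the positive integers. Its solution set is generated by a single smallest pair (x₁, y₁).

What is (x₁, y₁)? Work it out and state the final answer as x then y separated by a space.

1039681 46968

√490 → a₀=22, period (7,2,1,4,4,4,1,2,7,44); ℓ=10 even so k=9
a_0=22:  p_0=22·1+0=22,  q_0=22·0+1=1
…
a_2=2:  p_2=2·155+22=332,  q_2=2·7+1=15
a_3=1:  p_3=1·332+155=487,  q_3=1·15+7=22
…
a_5=4:  p_5=4·2280+487=9607,  q_5=4·103+22=434
a_6=4:  p_6=4·9607+2280=40708,  q_6=4·434+103=1839
a_7=1:  p_7=1·40708+9607=50315,  q_7=1·1839+434=2273
a_8=2:  p_8=2·50315+40708=141338,  q_8=2·2273+1839=6385
a_9=7:  p_9=7·141338+50315=1039681,  q_9=7·6385+2273=46968
(x₁, y₁) = (1039681, 46968);  1039681² − 490·46968² = 1 ✓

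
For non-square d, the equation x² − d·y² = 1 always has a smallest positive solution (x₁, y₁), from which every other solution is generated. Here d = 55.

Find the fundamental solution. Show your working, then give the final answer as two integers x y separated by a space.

89 12

d=55: √d = [7; 2,2,2,14] (ℓ=4, even), read p_3/q_3
a_0=7:  p_0=7·1+0=7,  q_0=7·0+1=1
…
a_2=2:  p_2=2·15+7=37,  q_2=2·2+1=5
a_3=2:  p_3=2·37+15=89,  q_3=2·5+2=12
(x₁, y₁) = (89, 12);  89² − 55·12² = 1 ✓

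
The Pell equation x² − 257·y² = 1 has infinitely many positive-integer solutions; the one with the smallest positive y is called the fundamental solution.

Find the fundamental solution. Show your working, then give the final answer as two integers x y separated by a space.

513 32

√257 → a₀=16, period (32); ℓ=1 odd so k=1
i=0: a=16 ⇒ p=16, q=1
i=1: a=32 ⇒ p=513, q=32
fundamental: x₁=513, y₁=32  (since 263169 − 257·1024 = 1)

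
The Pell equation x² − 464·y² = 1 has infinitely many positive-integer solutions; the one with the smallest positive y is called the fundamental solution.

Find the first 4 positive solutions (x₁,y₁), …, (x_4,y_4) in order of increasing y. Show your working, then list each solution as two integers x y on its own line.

√464 = [21; 1,1,5,1,1,1,5,1,1,42, …], period ℓ=10 (even) → k=9
k=0  a_k=21  p_k/q_k = 21/1
k=1  a_k=1  p_k/q_k = 22/1
…
k=3  a_k=5  p_k/q_k = 237/11
k=4  a_k=1  p_k/q_k = 280/13
…
k=7  a_k=5  p_k/q_k = 4502/209
k=8  a_k=1  p_k/q_k = 5299/246
k=9  a_k=1  p_k/q_k = 9801/455
fundamental: x₁=9801, y₁=455  (since 96059601 − 464·207025 = 1)
(9801+455√464)^2 = 192119201 + 8918910√464
(9801+455√464)^3 = 3765920568201 + 174828473365√464
(9801+455√464)^4 = 73819574785756801 + 3426987725981820√464

9801 455
192119201 8918910
3765920568201 174828473365
73819574785756801 3426987725981820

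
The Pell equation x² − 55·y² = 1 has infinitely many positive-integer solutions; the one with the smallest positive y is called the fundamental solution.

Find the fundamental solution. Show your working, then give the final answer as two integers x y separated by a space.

89 12

d=55: √d = [7; 2,2,2,14] (ℓ=4, even), read p_3/q_3
step 0: (7, 1)  from 7·(1,0) + (0,1)
step 1: (15, 2)  from 2·(7,1) + (1,0)
step 2: (37, 5)  from 2·(15,2) + (7,1)
step 3: (89, 12)  from 2·(37,5) + (15,2)
fundamental: x₁=89, y₁=12  (since 7921 − 55·144 = 1)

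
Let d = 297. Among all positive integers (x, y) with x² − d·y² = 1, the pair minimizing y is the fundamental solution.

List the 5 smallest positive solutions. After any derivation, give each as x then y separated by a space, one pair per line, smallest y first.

[17; 4,3,1,1,2,1,1,3,4,34] for √297; ℓ=10 ⇒ convergent index 9
k=0  a_k=17  p_k/q_k = 17/1
…
k=7  a_k=1  p_k/q_k = 3171/184
k=8  a_k=3  p_k/q_k = 11357/659
k=9  a_k=4  p_k/q_k = 48599/2820
→ (48599, 2820).  Check: 48599²=2361862801, 297·2820²=2361862800, difference 1.
(48599+2820√297)^2 = 4723725601 + 274098360√297
(48599+2820√297)^3 = 459136680917399 + 26641812392460√297
(48599+2820√297)^4 = 44627167107085622401 + 2589530880648228720√297
(48599+2820√297)^5 = 4337671388015371645214999 + 251697222510604722734100√297

48599 2820
4723725601 274098360
459136680917399 26641812392460
44627167107085622401 2589530880648228720
4337671388015371645214999 251697222510604722734100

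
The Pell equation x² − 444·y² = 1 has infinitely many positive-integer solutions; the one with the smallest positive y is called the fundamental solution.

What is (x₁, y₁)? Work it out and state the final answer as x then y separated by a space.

d=444: √d = [21; 14,42] (ℓ=2, even), read p_1/q_1
step 0: (21, 1)  from 21·(1,0) + (0,1)
step 1: (295, 14)  from 14·(21,1) + (1,0)
(x₁, y₁) = (295, 14);  295² − 444·14² = 1 ✓

295 14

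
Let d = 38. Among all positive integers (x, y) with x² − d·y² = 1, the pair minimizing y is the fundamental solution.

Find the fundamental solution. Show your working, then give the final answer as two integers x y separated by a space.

√38 → a₀=6, period (6,12); ℓ=2 even so k=1
k=0  a_k=6  p_k/q_k = 6/1
k=1  a_k=6  p_k/q_k = 37/6
fundamental: x₁=37, y₁=6  (since 1369 − 38·36 = 1)

37 6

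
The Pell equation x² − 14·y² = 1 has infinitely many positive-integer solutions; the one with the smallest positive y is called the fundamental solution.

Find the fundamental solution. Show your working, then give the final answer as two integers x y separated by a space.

√14 = [3; 1,2,1,6, …], period ℓ=4 (even) → k=3
step 0: (3, 1)  from 3·(1,0) + (0,1)
…
step 2: (11, 3)  from 2·(4,1) + (3,1)
step 3: (15, 4)  from 1·(11,3) + (4,1)
→ (15, 4).  Check: 15²=225, 14·4²=224, difference 1.

15 4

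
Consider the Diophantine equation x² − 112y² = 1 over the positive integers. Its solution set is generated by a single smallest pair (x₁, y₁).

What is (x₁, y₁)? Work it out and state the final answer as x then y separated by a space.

√112 = [10; 1,1,2,1,1,20, …], period ℓ=6 (even) → k=5
i=0: a=10 ⇒ p=10, q=1
i=1: a=1 ⇒ p=11, q=1
…
i=3: a=2 ⇒ p=53, q=5
i=4: a=1 ⇒ p=74, q=7
i=5: a=1 ⇒ p=127, q=12
→ (127, 12).  Check: 127²=16129, 112·12²=16128, difference 1.

127 12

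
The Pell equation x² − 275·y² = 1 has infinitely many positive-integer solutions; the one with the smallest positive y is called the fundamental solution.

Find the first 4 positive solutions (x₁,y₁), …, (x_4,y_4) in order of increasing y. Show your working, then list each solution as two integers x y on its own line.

[16; 1,1,2,1,1,32] for √275; ℓ=6 ⇒ convergent index 5
i=0: a=16 ⇒ p=16, q=1
i=1: a=1 ⇒ p=17, q=1
i=2: a=1 ⇒ p=33, q=2
i=3: a=2 ⇒ p=83, q=5
i=4: a=1 ⇒ p=116, q=7
i=5: a=1 ⇒ p=199, q=12
fundamental: x₁=199, y₁=12  (since 39601 − 275·144 = 1)
(199+12√275)^2 = 79201 + 4776√275
(199+12√275)^3 = 31521799 + 1900836√275
(199+12√275)^4 = 12545596801 + 756527952√275

199 12
79201 4776
31521799 1900836
12545596801 756527952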